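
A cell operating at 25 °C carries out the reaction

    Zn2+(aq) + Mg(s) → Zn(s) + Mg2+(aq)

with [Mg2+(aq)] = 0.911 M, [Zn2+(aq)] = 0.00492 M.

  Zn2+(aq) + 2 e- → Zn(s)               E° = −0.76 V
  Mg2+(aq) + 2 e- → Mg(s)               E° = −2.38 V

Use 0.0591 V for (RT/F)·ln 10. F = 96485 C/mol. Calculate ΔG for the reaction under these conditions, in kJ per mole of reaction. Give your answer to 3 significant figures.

−300 kJ/mol

With Zn²⁺/Zn reduced at the cathode, E°cell = −0.76 − (−2.38) = +1.62 V and n = 2.
Q = [Mg2+(aq)] / [Zn2+(aq)] = 185, so log Q = 2.268 and E = +1.62 − (0.0591/2)(2.268) = +1.5530 V.
Then ΔG = −nFE = −2 × 96485 × +1.5530 J/mol = −300 kJ/mol.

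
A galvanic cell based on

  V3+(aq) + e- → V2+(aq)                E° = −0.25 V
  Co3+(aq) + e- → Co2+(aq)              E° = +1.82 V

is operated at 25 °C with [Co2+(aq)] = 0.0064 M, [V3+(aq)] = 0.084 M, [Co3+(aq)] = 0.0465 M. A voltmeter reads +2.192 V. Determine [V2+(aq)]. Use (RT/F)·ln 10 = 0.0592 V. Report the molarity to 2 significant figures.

Co³⁺/Co²⁺ is the cathode (higher E°); E°cell = +1.82 − (−0.25) = +2.07 V with n = 1.
Rearranging E = E° − (0.0592/n)·log Q gives log Q = 1(+2.07 − (+2.192))/0.0592 = −2.061.
For Co3+(aq) + V2+(aq) → Co2+(aq) + V3+(aq), the reaction quotient is Q = ([Co2+(aq)]·[V3+(aq)]) / ([Co3+(aq)]·[V2+(aq)]).
Solving for the unknown gives log [V2+(aq)] = 0.124, so [V2+(aq)] ≈ 1.3 M.

1.3 M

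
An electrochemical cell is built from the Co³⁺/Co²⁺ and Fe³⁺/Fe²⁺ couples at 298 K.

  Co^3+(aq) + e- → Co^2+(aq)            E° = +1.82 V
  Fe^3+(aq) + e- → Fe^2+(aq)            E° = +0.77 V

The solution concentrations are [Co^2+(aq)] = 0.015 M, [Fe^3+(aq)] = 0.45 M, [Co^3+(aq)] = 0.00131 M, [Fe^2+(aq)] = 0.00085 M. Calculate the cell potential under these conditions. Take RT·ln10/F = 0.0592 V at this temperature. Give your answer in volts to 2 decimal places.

+0.83 V

Co³⁺/Co²⁺ is reduced (cathode, E° = +1.82 V) and Fe³⁺/Fe²⁺ is oxidized (anode).
E°cell = E°cat − E°an = +1.82 − (+0.77) = +1.05 V; n = 1.
The balanced reaction is Co^3+(aq) + Fe^2+(aq) → Co^2+(aq) + Fe^3+(aq), so Q = ([Co^2+(aq)]·[Fe^3+(aq)]) / ([Co^3+(aq)]·[Fe^2+(aq)]) = 6.06×10^3 and log Q = 3.783.
Applying E = E° − (RT ln10/nF)·log Q gives +1.05 − (0.0592/1)(3.783) = +0.83 V.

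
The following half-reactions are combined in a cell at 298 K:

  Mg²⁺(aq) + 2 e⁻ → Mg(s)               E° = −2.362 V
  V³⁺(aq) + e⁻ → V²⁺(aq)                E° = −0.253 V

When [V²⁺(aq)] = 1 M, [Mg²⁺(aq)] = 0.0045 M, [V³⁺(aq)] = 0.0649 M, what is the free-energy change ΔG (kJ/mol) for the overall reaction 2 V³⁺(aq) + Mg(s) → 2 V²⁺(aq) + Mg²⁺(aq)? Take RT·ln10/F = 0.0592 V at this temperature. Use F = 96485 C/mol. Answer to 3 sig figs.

With V³⁺/V²⁺ reduced at the cathode, E°cell = −0.253 − (−2.362) = +2.109 V and n = 2.
Here Q = ([V²⁺(aq)]^2·[Mg²⁺(aq)]) / [V³⁺(aq)]^2 = 1.07 (log Q = 0.029), giving E = +2.109 − (0.0592/2)·(0.029) = +2.1081 V.
Finally ΔG = −nFE = −(2)(96485 C/mol)(+2.1081 V) = −407 kJ/mol.

−407 kJ/mol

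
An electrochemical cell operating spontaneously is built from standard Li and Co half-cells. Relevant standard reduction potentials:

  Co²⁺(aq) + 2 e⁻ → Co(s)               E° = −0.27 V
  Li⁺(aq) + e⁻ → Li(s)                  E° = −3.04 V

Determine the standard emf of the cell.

Of the two couples in this cell, the one with the more positive reduction potential is reduced at the cathode: here that is Co²⁺/Co (−0.27 V); Li⁺/Li (−3.04 V) is the anode.
E°cell = E°(cathode) − E°(anode) = −0.27 − (−3.04) = +2.77 V.

+2.77 V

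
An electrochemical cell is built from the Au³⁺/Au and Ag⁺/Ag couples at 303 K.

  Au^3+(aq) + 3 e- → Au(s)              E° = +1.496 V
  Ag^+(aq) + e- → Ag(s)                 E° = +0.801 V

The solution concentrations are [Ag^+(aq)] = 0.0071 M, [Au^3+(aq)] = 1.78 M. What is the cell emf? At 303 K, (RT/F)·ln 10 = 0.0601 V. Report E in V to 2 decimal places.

+0.83 V

Au³⁺/Au is reduced (cathode, E° = +1.496 V) and Ag⁺/Ag is oxidized (anode).
E°cell = E°cat − E°an = +1.496 − (+0.801) = +0.695 V; n = 3.
The balanced reaction is Au^3+(aq) + 3 Ag(s) → Au(s) + 3 Ag^+(aq), so Q = [Ag^+(aq)]^3 / [Au^3+(aq)] = 2.01×10^−7 and log Q = −6.697.
Applying E = E° − (RT ln10/nF)·log Q gives +0.695 − (0.0601/3)(−6.697) = +0.83 V.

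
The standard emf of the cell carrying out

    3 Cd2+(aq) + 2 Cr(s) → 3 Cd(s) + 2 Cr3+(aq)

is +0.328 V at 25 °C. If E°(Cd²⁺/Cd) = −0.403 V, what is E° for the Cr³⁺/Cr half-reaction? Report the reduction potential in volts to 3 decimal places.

−0.731 V

In the reaction as written the Cd²⁺/Cd couple is reduced (cathode) and Cr³⁺/Cr is oxidized (anode), so E°cell = E°(Cd²⁺/Cd) − E°(Cr³⁺/Cr).
E°(Cr³⁺/Cr) = E°(cathode) − E°cell = −0.403 − (+0.328) = −0.731 V.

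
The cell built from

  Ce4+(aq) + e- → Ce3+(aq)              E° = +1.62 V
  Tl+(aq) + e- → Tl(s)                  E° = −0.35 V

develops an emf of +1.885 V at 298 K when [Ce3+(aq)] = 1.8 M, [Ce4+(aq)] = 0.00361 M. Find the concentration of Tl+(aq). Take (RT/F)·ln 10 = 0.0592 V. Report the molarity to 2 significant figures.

The Ce⁴⁺/Ce³⁺ couple has the larger reduction potential, so it is the cathode: E°cell = +1.62 − (−0.35) = +1.97 V and n = 1.
Rearranging E = E° − (0.0592/n)·log Q gives log Q = 1(+1.97 − (+1.885))/0.0592 = 1.436.
Balancing electrons gives Ce4+(aq) + Tl(s) → Ce3+(aq) + Tl+(aq); thus Q = ([Ce3+(aq)]·[Tl+(aq)]) / [Ce4+(aq)].
Solving for the unknown gives log [Tl+(aq)] = −1.262, so [Tl+(aq)] ≈ 0.055 M.

0.055 M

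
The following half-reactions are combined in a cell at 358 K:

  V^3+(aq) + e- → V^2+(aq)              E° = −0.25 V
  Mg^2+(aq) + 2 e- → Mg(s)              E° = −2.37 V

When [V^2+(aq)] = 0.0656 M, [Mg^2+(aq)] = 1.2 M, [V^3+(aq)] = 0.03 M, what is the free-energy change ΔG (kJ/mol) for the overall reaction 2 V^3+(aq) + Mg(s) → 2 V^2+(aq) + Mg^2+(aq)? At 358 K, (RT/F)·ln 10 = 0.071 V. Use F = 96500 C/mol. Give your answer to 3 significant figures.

The standard cell potential is −0.25 − (−2.37) = +2.12 V, with n = 2 electrons in the balanced equation.
The reaction quotient is ([V^2+(aq)]^2·[Mg^2+(aq)]) / [V^3+(aq)]^2 = 5.74; by Nernst, E = +2.12 − (0.071/2)(0.759) = +2.0931 V.
Then ΔG = −nFE = −2 × 96500 × +2.0931 J/mol = −404 kJ/mol.

−404 kJ/mol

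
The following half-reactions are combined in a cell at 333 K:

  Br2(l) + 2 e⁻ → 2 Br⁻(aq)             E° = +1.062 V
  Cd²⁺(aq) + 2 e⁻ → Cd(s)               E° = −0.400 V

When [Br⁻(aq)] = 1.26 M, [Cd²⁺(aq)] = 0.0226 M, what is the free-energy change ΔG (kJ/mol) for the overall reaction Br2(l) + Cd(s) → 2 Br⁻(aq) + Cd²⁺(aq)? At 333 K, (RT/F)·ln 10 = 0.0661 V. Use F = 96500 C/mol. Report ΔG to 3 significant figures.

−291 kJ/mol

The standard cell potential is +1.062 − (−0.400) = +1.462 V, with n = 2 electrons in the balanced equation.
The reaction quotient is [Br⁻(aq)]^2·[Cd²⁺(aq)] = 0.0359; by Nernst, E = +1.462 − (0.0661/2)(−1.445) = +1.5098 V.
Finally ΔG = −nFE = −(2)(96500 C/mol)(+1.5098 V) = −291 kJ/mol.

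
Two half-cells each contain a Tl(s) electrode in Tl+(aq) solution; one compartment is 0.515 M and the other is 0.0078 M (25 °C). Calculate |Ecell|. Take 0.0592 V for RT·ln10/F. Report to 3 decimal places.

0.108 V

For a concentration cell E°cell = 0, since both electrodes use the same couple.
The compartment with the higher Tl+(aq) concentration (0.515 M) acts as the cathode; ions are reduced there and produced at the dilute (0.0078 M) anode.
With n = 1, Ecell = −(0.0592/1)·log([dilute]/[conc]) = −(0.0592/1)·log(0.0078/0.515) = +0.108 V.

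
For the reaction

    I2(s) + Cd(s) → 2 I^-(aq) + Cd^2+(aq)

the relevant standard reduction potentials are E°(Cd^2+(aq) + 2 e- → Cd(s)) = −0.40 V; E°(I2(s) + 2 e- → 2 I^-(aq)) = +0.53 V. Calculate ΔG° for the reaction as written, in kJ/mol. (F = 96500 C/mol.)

−179 kJ/mol

In the reaction as written I2(s) is reduced, so the I₂/I⁻ couple is the cathode and Cd²⁺/Cd is the anode.
E°cell = +0.53 − (−0.40) = +0.93 V; balancing electrons gives n = 2.
ΔG° = −nFE°cell = −(2)(96500)(+0.93) J/mol = −179 kJ/mol.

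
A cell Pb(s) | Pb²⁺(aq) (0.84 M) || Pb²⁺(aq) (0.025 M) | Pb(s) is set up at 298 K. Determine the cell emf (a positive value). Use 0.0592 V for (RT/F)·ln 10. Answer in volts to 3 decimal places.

0.045 V

For a concentration cell E°cell = 0, since both electrodes use the same couple.
The compartment with the higher Pb²⁺(aq) concentration (0.84 M) acts as the cathode; ions are reduced there and produced at the dilute (0.025 M) anode.
With n = 2, Ecell = −(0.0592/2)·log([dilute]/[conc]) = −(0.0592/2)·log(0.025/0.84) = +0.045 V.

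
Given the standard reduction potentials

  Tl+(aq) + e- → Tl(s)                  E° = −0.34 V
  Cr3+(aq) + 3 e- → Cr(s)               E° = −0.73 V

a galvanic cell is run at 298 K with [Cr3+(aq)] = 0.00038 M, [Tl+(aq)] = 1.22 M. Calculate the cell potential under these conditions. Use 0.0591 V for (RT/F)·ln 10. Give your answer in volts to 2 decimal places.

Since E°(Tl⁺/Tl) > E°(Cr³⁺/Cr), Tl⁺/Tl serves as the cathode.
E°cell = E°cat − E°an = −0.34 − (−0.73) = +0.39 V; n = 3.
For the overall reaction 3 Tl+(aq) + Cr(s) → 3 Tl(s) + Cr3+(aq), Q = [Cr3+(aq)] / [Tl+(aq)]^3 = 0.000209, giving log Q = −3.679.
By the Nernst equation, E = +0.39 − (0.0591/3)·(−3.679) = +0.46 V.

+0.46 V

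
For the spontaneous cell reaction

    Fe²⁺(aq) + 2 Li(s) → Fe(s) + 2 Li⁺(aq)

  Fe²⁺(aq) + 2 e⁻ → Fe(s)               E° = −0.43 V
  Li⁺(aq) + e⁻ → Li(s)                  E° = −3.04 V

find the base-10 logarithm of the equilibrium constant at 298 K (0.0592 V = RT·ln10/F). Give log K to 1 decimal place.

The Fe²⁺/Fe couple is reduced (cathode); E°cell = −0.43 − (−3.04) = +2.61 V with n = 2.
At equilibrium E = 0, so log K = nE°cell / 0.0592 = (2)(+2.61) / 0.0592 = 88.2.

log K = 88.2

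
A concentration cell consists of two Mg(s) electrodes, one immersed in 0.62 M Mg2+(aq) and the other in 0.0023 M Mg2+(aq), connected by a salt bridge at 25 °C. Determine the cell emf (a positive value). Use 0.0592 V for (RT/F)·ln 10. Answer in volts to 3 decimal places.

0.072 V

For a concentration cell E°cell = 0, since both electrodes use the same couple.
The compartment with the higher Mg2+(aq) concentration (0.62 M) acts as the cathode; ions are reduced there and produced at the dilute (0.0023 M) anode.
With n = 2, Ecell = −(0.0592/2)·log([dilute]/[conc]) = −(0.0592/2)·log(0.0023/0.62) = +0.072 V.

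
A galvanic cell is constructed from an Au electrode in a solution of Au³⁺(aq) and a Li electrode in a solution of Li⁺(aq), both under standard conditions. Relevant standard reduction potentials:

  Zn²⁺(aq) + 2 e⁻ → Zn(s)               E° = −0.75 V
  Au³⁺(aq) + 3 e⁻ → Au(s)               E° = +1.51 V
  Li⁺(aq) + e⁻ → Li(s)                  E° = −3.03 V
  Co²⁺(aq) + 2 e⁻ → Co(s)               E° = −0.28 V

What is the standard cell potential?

+4.54 V

Of the two couples in this cell, the one with the more positive reduction potential is reduced at the cathode: here that is Au³⁺/Au (+1.51 V); Li⁺/Li (−3.03 V) is the anode.
E°cell = E°(cathode) − E°(anode) = +1.51 − (−3.03) = +4.54 V.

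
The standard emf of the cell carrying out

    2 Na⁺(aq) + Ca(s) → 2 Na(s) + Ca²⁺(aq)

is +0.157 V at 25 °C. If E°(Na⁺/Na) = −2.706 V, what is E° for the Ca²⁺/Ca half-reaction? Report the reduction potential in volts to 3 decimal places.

In the reaction as written the Na⁺/Na couple is reduced (cathode) and Ca²⁺/Ca is oxidized (anode), so E°cell = E°(Na⁺/Na) − E°(Ca²⁺/Ca).
E°(Ca²⁺/Ca) = E°(cathode) − E°cell = −2.706 − (+0.157) = −2.863 V.

−2.863 V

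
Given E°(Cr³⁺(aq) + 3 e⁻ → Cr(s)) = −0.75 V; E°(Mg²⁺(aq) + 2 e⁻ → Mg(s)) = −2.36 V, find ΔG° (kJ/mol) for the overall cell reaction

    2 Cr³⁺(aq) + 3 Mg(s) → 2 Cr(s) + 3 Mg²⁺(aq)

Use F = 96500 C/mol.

−932 kJ/mol

In the reaction as written Cr³⁺(aq) is reduced, so the Cr³⁺/Cr couple is the cathode and Mg²⁺/Mg is the anode.
E°cell = −0.75 − (−2.36) = +1.61 V; balancing electrons gives n = 6.
ΔG° = −nFE°cell = −(6)(96500)(+1.61) J/mol = −932 kJ/mol.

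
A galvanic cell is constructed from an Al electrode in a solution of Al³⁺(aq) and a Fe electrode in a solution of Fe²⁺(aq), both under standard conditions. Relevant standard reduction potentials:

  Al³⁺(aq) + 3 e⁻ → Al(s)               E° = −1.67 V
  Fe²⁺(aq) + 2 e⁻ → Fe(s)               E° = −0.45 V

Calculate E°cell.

+1.22 V

The Fe²⁺/Fe couple has the higher E°, so Fe ion is reduced (cathode) and Al is oxidized (anode).
E°cell = E°(cathode) − E°(anode) = −0.45 − (−1.67) = +1.22 V.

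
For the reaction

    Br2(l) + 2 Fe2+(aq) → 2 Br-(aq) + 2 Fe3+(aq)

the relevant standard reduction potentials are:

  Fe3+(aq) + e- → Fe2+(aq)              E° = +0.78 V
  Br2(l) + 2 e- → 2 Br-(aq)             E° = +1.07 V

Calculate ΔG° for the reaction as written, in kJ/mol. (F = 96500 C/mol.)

−56.0 kJ/mol

In the reaction as written Br2(l) is reduced, so the Br₂/Br⁻ couple is the cathode and Fe³⁺/Fe²⁺ is the anode.
E°cell = +1.07 − (+0.78) = +0.29 V; balancing electrons gives n = 2.
ΔG° = −nFE°cell = −(2)(96500)(+0.29) J/mol = −56.0 kJ/mol.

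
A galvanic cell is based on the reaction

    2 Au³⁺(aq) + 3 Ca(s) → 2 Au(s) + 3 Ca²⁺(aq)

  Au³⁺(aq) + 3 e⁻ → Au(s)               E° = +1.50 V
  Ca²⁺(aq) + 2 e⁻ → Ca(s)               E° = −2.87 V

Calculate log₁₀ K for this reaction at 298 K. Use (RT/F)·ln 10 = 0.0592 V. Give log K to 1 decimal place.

log K = 442.9

The Au³⁺/Au couple is reduced (cathode); E°cell = +1.50 − (−2.87) = +4.37 V with n = 6.
At equilibrium E = 0, so log K = nE°cell / 0.0592 = (6)(+4.37) / 0.0592 = 442.9.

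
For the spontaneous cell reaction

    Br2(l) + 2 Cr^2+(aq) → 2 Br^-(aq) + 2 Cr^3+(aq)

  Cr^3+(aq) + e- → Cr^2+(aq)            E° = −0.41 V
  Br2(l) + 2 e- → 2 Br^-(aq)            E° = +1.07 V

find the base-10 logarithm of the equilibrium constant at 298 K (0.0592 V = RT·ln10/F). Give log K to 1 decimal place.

log K = 50.0

The Br₂/Br⁻ couple is reduced (cathode); E°cell = +1.07 − (−0.41) = +1.48 V with n = 2.
At equilibrium E = 0, so log K = nE°cell / 0.0592 = (2)(+1.48) / 0.0592 = 50.0.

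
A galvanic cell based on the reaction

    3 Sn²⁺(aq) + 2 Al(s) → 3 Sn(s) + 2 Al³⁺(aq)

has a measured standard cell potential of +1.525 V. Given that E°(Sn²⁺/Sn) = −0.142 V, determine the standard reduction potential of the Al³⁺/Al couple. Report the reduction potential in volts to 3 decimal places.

−1.667 V

In the reaction as written the Sn²⁺/Sn couple is reduced (cathode) and Al³⁺/Al is oxidized (anode), so E°cell = E°(Sn²⁺/Sn) − E°(Al³⁺/Al).
E°(Al³⁺/Al) = E°(cathode) − E°cell = −0.142 − (+1.525) = −1.667 V.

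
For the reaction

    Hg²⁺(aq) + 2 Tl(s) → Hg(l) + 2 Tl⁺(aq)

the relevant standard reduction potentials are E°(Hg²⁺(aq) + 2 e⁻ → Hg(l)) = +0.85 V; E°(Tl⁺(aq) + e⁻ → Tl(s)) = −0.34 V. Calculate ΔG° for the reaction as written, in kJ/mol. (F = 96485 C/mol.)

−230 kJ/mol

In the reaction as written Hg²⁺(aq) is reduced, so the Hg²⁺/Hg couple is the cathode and Tl⁺/Tl is the anode.
E°cell = +0.85 − (−0.34) = +1.19 V; balancing electrons gives n = 2.
ΔG° = −nFE°cell = −(2)(96485)(+1.19) J/mol = −230 kJ/mol.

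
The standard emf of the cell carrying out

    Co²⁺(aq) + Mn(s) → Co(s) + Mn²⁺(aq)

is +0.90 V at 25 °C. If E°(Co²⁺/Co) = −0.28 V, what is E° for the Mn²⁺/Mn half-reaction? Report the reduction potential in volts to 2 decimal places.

In the reaction as written the Co²⁺/Co couple is reduced (cathode) and Mn²⁺/Mn is oxidized (anode), so E°cell = E°(Co²⁺/Co) − E°(Mn²⁺/Mn).
E°(Mn²⁺/Mn) = E°(cathode) − E°cell = −0.28 − (+0.90) = −1.18 V.

−1.18 V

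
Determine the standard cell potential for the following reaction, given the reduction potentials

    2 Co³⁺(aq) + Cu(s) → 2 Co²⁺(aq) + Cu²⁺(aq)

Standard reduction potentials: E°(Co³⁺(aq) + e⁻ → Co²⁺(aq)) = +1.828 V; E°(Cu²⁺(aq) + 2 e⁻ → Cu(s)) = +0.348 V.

In the reaction as written, Co³⁺(aq) is reduced (cathode) and Cu²⁺(aq) is produced by oxidation at the anode.
E°cell = E°(cathode) − E°(anode) = +1.828 − (+0.348) = +1.480 V.

+1.480 V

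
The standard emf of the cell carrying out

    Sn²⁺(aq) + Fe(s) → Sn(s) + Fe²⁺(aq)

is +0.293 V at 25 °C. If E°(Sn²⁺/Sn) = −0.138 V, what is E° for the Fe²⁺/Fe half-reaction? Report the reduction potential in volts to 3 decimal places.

In the reaction as written the Sn²⁺/Sn couple is reduced (cathode) and Fe²⁺/Fe is oxidized (anode), so E°cell = E°(Sn²⁺/Sn) − E°(Fe²⁺/Fe).
E°(Fe²⁺/Fe) = E°(cathode) − E°cell = −0.138 − (+0.293) = −0.431 V.

−0.431 V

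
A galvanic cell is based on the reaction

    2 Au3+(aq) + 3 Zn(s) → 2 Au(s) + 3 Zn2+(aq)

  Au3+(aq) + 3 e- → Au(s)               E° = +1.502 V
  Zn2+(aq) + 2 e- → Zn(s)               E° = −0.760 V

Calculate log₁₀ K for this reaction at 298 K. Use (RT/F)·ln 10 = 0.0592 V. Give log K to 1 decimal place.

The Au³⁺/Au couple is reduced (cathode); E°cell = +1.502 − (−0.760) = +2.262 V with n = 6.
At equilibrium E = 0, so log K = nE°cell / 0.0592 = (6)(+2.262) / 0.0592 = 229.3.

log K = 229.3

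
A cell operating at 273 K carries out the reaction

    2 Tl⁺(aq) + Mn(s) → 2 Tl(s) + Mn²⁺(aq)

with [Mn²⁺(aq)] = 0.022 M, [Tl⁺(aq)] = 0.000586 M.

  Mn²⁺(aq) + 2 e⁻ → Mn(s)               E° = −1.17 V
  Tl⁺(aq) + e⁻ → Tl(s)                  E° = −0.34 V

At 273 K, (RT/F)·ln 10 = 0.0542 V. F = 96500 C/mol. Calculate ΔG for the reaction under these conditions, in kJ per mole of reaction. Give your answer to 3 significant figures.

−135 kJ/mol

The standard cell potential is −0.34 − (−1.17) = +0.83 V, with n = 2 electrons in the balanced equation.
Here Q = [Mn²⁺(aq)] / [Tl⁺(aq)]^2 = 6.41×10^4 (log Q = 4.807), giving E = +0.83 − (0.0542/2)·(4.807) = +0.6997 V.
Finally ΔG = −nFE = −(2)(96500 C/mol)(+0.6997 V) = −135 kJ/mol.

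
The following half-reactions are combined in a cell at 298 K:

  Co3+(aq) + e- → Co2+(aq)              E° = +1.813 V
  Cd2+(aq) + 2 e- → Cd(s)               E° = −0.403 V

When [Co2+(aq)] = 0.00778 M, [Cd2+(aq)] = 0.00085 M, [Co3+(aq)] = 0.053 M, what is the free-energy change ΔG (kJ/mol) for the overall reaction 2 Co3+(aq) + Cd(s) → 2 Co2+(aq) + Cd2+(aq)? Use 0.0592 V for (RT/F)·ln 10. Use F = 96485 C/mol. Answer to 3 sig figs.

E°cell = +1.813 − (−0.403) = +2.216 V; the balanced reaction transfers n = 2 electrons.
The reaction quotient is ([Co2+(aq)]^2·[Cd2+(aq)]) / [Co3+(aq)]^2 = 1.83×10^−5; by Nernst, E = +2.216 − (0.0592/2)(−4.737) = +2.3562 V.
Then ΔG = −nFE = −2 × 96485 × +2.3562 J/mol = −455 kJ/mol.

−455 kJ/mol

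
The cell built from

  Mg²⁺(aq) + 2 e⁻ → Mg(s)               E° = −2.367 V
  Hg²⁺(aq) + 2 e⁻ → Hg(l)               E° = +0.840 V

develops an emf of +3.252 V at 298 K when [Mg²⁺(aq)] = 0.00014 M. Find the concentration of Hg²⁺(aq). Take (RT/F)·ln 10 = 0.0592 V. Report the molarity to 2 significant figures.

The Hg²⁺/Hg couple has the larger reduction potential, so it is the cathode: E°cell = +0.840 − (−2.367) = +3.207 V and n = 2.
From the Nernst equation, log Q = n(E° − E)/0.0592 = 2·(+3.207 − (+3.252))/0.0592 = −1.520.
The balanced reaction is Hg²⁺(aq) + Mg(s) → Hg(l) + Mg²⁺(aq), so Q = [Mg²⁺(aq)] / [Hg²⁺(aq)].
Isolating [Hg²⁺(aq)] in Q = 10^{−1.520} yields log [Hg²⁺(aq)] = −2.334, i.e. 0.0046 M.

0.0046 M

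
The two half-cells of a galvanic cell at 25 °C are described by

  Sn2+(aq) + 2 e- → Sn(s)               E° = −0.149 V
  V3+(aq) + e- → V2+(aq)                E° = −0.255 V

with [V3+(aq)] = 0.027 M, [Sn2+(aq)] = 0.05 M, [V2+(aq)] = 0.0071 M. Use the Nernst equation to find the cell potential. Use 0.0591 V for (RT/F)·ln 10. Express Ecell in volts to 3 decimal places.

+0.033 V

Since E°(Sn²⁺/Sn) > E°(V³⁺/V²⁺), Sn²⁺/Sn serves as the cathode.
The standard potential is −0.149 − (−0.255) = +0.106 V and the balanced reaction transfers n = 2 electrons.
The balanced reaction is Sn2+(aq) + 2 V2+(aq) → Sn(s) + 2 V3+(aq), so Q = [V3+(aq)]^2 / ([Sn2+(aq)]·[V2+(aq)]^2) = 289 and log Q = 2.461.
E = E° − (0.0591/n)·log Q = +0.106 − (0.0591/2)(2.461) = +0.033 V.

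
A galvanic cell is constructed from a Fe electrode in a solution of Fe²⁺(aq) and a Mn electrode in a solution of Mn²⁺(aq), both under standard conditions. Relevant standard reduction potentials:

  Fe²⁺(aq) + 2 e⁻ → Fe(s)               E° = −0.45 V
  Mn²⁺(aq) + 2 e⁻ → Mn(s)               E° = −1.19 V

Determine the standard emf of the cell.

Of the two couples in this cell, the one with the more positive reduction potential is reduced at the cathode: here that is Fe²⁺/Fe (−0.45 V); Mn²⁺/Mn (−1.19 V) is the anode.
E°cell = E°(cathode) − E°(anode) = −0.45 − (−1.19) = +0.74 V.

+0.74 V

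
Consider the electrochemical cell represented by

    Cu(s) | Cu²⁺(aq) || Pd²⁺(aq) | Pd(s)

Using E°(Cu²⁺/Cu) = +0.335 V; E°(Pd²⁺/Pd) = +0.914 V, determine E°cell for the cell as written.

+0.579 V

By convention the left-hand electrode in cell notation is the anode (oxidation) and the right-hand electrode is the cathode (reduction).
E°cell = E°(right) − E°(left) = +0.914 − (+0.335) = +0.579 V.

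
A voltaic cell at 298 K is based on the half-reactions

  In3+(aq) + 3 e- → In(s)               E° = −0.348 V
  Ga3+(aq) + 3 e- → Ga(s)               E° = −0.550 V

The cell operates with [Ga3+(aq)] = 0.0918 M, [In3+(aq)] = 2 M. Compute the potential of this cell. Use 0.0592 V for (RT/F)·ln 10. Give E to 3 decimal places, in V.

+0.228 V

Since E°(In³⁺/In) > E°(Ga³⁺/Ga), In³⁺/In serves as the cathode.
The standard potential is −0.348 − (−0.550) = +0.202 V and the balanced reaction transfers n = 3 electrons.
For the overall reaction In3+(aq) + Ga(s) → In(s) + Ga3+(aq), Q = [Ga3+(aq)] / [In3+(aq)] = 0.0459, giving log Q = −1.338.
Applying E = E° − (RT ln10/nF)·log Q gives +0.202 − (0.0592/3)(−1.338) = +0.228 V.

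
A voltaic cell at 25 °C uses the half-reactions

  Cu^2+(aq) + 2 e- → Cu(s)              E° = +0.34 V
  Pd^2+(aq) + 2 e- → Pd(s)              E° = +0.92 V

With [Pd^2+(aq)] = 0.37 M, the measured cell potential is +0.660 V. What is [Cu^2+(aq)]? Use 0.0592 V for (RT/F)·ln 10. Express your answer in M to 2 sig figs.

0.00073 M

Pd²⁺/Pd is the cathode (higher E°); E°cell = +0.92 − (+0.34) = +0.58 V with n = 2.
Rearranging E = E° − (0.0592/n)·log Q gives log Q = 2(+0.58 − (+0.660))/0.0592 = −2.703.
The balanced reaction is Pd^2+(aq) + Cu(s) → Pd(s) + Cu^2+(aq), so Q = [Cu^2+(aq)] / [Pd^2+(aq)].
Isolating [Cu^2+(aq)] in Q = 10^{−2.703} yields log [Cu^2+(aq)] = −3.135, i.e. 0.00073 M.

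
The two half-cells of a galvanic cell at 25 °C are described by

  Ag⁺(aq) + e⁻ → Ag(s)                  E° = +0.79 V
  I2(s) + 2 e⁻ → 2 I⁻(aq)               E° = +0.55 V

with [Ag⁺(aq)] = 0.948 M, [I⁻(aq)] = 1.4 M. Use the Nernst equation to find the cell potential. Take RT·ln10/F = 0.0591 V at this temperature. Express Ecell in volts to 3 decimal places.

+0.247 V

Since E°(Ag⁺/Ag) > E°(I₂/I⁻), Ag⁺/Ag serves as the cathode.
The standard potential is +0.79 − (+0.55) = +0.24 V and the balanced reaction transfers n = 2 electrons.
Balancing gives 2 Ag⁺(aq) + 2 I⁻(aq) → 2 Ag(s) + I2(s); hence Q = 1 / ([Ag⁺(aq)]^2·[I⁻(aq)]^2) = 0.568 (log Q = −0.246).
Applying E = E° − (RT ln10/nF)·log Q gives +0.24 − (0.0591/2)(−0.246) = +0.247 V.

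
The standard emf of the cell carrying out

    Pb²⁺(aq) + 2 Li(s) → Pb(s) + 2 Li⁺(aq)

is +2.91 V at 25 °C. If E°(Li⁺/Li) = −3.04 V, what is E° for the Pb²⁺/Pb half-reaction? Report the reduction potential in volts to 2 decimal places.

−0.13 V

In the reaction as written the Pb²⁺/Pb couple is reduced (cathode) and Li⁺/Li is oxidized (anode), so E°cell = E°(Pb²⁺/Pb) − E°(Li⁺/Li).
E°(Pb²⁺/Pb) = E°cell + E°(anode) = +2.91 + (−3.04) = −0.13 V.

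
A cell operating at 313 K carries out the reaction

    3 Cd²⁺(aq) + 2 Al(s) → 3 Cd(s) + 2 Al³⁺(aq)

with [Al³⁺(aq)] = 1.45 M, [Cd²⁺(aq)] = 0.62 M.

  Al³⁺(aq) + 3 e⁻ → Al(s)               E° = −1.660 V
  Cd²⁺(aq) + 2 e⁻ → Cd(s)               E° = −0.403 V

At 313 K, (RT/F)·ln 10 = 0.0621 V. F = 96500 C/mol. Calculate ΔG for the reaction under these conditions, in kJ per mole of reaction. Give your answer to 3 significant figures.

−722 kJ/mol

With Cd²⁺/Cd reduced at the cathode, E°cell = −0.403 − (−1.660) = +1.257 V and n = 6.
Here Q = [Al³⁺(aq)]^2 / [Cd²⁺(aq)]^3 = 8.82 (log Q = 0.946), giving E = +1.257 − (0.0621/6)·(0.946) = +1.2472 V.
Then ΔG = −nFE = −6 × 96500 × +1.2472 J/mol = −722 kJ/mol.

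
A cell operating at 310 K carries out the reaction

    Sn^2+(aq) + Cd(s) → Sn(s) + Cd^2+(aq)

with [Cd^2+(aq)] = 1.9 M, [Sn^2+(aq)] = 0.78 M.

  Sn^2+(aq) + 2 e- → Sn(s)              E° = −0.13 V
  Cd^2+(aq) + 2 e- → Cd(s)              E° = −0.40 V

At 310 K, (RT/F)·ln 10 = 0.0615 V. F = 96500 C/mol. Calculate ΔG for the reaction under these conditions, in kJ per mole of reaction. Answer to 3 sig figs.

With Sn²⁺/Sn reduced at the cathode, E°cell = −0.13 − (−0.40) = +0.27 V and n = 2.
Here Q = [Cd^2+(aq)] / [Sn^2+(aq)] = 2.44 (log Q = 0.387), giving E = +0.27 − (0.0615/2)·(0.387) = +0.2581 V.
Then ΔG = −nFE = −2 × 96500 × +0.2581 J/mol = −49.8 kJ/mol.

−49.8 kJ/mol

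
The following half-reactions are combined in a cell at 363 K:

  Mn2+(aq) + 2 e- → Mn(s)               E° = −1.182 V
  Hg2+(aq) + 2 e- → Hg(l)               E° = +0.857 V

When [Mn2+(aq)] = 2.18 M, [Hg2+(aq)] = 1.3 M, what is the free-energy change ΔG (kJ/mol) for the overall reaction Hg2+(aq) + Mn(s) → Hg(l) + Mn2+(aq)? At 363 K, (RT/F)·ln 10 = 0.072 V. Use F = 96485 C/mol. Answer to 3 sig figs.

−392 kJ/mol

The standard cell potential is +0.857 − (−1.182) = +2.039 V, with n = 2 electrons in the balanced equation.
Here Q = [Mn2+(aq)] / [Hg2+(aq)] = 1.68 (log Q = 0.225), giving E = +2.039 − (0.072/2)·(0.225) = +2.0309 V.
ΔG = −nFE = −(2)(96485)(+2.0309) J/mol = −392 kJ/mol.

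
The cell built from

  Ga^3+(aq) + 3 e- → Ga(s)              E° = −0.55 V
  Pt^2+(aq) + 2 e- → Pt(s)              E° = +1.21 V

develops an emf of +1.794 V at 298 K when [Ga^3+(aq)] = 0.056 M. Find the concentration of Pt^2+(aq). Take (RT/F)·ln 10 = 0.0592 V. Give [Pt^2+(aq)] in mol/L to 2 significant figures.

The Pt²⁺/Pt couple has the larger reduction potential, so it is the cathode: E°cell = +1.21 − (−0.55) = +1.76 V and n = 6.
Since E = E° − (0.0592/n)·log Q, log Q = n(E° − E)/0.0592 = −3.446.
The balanced reaction is 3 Pt^2+(aq) + 2 Ga(s) → 3 Pt(s) + 2 Ga^3+(aq), so Q = [Ga^3+(aq)]^2 / [Pt^2+(aq)]^3.
Solving for the unknown gives log [Pt^2+(aq)] = 0.314, so [Pt^2+(aq)] ≈ 2.1 M.

2.1 M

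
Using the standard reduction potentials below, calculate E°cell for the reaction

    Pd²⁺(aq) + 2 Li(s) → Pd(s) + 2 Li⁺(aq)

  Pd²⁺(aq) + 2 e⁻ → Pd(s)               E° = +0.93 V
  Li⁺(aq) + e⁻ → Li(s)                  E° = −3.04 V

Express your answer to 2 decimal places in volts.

Pd²⁺(aq) gains electrons, so the Pd²⁺/Pd couple is the cathode; the Li⁺/Li couple is the anode.
E°cell = E°(cathode) − E°(anode) = +0.93 − (−3.04) = +3.97 V.
The positive value indicates the reaction is spontaneous as written.

+3.97 V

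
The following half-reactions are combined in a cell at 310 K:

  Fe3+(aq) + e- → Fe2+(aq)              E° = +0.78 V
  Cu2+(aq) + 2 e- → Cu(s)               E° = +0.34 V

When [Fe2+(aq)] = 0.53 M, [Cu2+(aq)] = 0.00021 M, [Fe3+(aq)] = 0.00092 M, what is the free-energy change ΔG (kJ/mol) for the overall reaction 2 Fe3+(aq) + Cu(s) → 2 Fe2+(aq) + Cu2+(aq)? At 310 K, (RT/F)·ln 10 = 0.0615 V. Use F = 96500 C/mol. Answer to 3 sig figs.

−74.0 kJ/mol

The standard cell potential is +0.78 − (+0.34) = +0.44 V, with n = 2 electrons in the balanced equation.
The reaction quotient is ([Fe2+(aq)]^2·[Cu2+(aq)]) / [Fe3+(aq)]^2 = 69.7; by Nernst, E = +0.44 − (0.0615/2)(1.843) = +0.3833 V.
Finally ΔG = −nFE = −(2)(96500 C/mol)(+0.3833 V) = −74.0 kJ/mol.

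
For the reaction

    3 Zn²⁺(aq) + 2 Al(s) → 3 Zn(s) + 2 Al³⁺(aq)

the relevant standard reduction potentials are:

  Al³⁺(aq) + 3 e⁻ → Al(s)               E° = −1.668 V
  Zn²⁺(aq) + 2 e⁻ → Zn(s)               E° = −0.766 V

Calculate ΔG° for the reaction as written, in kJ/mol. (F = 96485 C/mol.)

−522 kJ/mol

In the reaction as written Zn²⁺(aq) is reduced, so the Zn²⁺/Zn couple is the cathode and Al³⁺/Al is the anode.
E°cell = −0.766 − (−1.668) = +0.902 V; balancing electrons gives n = 6.
ΔG° = −nFE°cell = −(6)(96485)(+0.902) J/mol = −522 kJ/mol.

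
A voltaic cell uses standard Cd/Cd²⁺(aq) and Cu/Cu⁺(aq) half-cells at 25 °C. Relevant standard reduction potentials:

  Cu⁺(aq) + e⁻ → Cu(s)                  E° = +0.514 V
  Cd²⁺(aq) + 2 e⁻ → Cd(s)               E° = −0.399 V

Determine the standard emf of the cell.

Of the two couples in this cell, the one with the more positive reduction potential is reduced at the cathode: here that is Cu⁺/Cu (+0.514 V); Cd²⁺/Cd (−0.399 V) is the anode.
E°cell = E°(cathode) − E°(anode) = +0.514 − (−0.399) = +0.913 V.

+0.913 V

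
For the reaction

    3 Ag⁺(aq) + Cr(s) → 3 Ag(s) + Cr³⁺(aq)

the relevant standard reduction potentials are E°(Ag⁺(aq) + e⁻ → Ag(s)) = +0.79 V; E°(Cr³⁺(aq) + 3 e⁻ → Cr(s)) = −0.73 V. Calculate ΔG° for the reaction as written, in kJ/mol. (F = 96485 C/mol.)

In the reaction as written Ag⁺(aq) is reduced, so the Ag⁺/Ag couple is the cathode and Cr³⁺/Cr is the anode.
E°cell = +0.79 − (−0.73) = +1.52 V; balancing electrons gives n = 3.
ΔG° = −nFE°cell = −(3)(96485)(+1.52) J/mol = −440 kJ/mol.

−440 kJ/mol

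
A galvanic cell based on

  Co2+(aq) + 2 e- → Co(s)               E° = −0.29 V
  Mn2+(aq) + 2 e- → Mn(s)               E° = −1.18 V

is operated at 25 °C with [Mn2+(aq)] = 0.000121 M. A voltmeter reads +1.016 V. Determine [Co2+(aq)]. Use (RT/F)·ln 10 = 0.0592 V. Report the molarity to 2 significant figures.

2.2 M

Co²⁺/Co is the cathode (higher E°); E°cell = −0.29 − (−1.18) = +0.89 V with n = 2.
From the Nernst equation, log Q = n(E° − E)/0.0592 = 2·(+0.89 − (+1.016))/0.0592 = −4.257.
For Co2+(aq) + Mn(s) → Co(s) + Mn2+(aq), the reaction quotient is Q = [Mn2+(aq)] / [Co2+(aq)].
Isolating [Co2+(aq)] in Q = 10^{−4.257} yields log [Co2+(aq)] = 0.340, i.e. 2.2 M.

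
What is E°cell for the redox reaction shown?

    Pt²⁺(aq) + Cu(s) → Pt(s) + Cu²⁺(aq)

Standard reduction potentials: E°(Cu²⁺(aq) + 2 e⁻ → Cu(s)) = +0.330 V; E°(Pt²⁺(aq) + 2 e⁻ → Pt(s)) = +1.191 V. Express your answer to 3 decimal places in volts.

Pt²⁺(aq) gains electrons, so the Pt²⁺/Pt couple is the cathode; the Cu²⁺/Cu couple is the anode.
E°cell = E°(cathode) − E°(anode) = +1.191 − (+0.330) = +0.861 V.
The positive value indicates the reaction is spontaneous as written.

+0.861 V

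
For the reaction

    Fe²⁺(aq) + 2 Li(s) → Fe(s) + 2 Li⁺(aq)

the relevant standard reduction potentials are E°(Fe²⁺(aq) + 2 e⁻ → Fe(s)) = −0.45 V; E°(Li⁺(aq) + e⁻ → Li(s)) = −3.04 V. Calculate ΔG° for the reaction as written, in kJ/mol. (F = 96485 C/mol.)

In the reaction as written Fe²⁺(aq) is reduced, so the Fe²⁺/Fe couple is the cathode and Li⁺/Li is the anode.
E°cell = −0.45 − (−3.04) = +2.59 V; balancing electrons gives n = 2.
ΔG° = −nFE°cell = −(2)(96485)(+2.59) J/mol = −500 kJ/mol.

−500 kJ/mol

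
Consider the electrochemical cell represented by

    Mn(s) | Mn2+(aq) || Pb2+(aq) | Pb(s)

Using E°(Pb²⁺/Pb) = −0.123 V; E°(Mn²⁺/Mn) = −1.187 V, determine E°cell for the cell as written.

By convention the left-hand electrode in cell notation is the anode (oxidation) and the right-hand electrode is the cathode (reduction).
E°cell = E°(right) − E°(left) = −0.123 − (−1.187) = +1.064 V.

+1.064 V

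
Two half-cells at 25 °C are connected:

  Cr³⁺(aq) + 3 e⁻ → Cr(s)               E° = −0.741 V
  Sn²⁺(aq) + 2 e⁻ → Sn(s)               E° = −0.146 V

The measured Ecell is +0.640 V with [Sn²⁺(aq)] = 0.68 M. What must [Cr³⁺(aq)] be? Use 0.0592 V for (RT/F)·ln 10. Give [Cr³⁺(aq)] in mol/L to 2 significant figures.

The Sn²⁺/Sn couple has the larger reduction potential, so it is the cathode: E°cell = −0.146 − (−0.741) = +0.595 V and n = 6.
From the Nernst equation, log Q = n(E° − E)/0.0592 = 6·(+0.595 − (+0.640))/0.0592 = −4.561.
The balanced reaction is 3 Sn²⁺(aq) + 2 Cr(s) → 3 Sn(s) + 2 Cr³⁺(aq), so Q = [Cr³⁺(aq)]^2 / [Sn²⁺(aq)]^3.
Substituting the known concentrations and solving, log [Cr³⁺(aq)] = −2.532 and [Cr³⁺(aq)] = 0.0029 M.

0.0029 M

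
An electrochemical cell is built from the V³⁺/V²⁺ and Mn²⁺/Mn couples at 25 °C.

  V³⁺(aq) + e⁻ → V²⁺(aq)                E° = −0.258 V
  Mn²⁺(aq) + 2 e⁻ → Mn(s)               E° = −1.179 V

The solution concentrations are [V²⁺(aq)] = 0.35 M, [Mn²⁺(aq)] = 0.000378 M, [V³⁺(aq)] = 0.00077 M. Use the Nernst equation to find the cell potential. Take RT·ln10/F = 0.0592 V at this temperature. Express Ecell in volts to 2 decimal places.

+0.86 V

V³⁺/V²⁺ is reduced (cathode, E° = −0.258 V) and Mn²⁺/Mn is oxidized (anode).
The standard potential is −0.258 − (−1.179) = +0.921 V and the balanced reaction transfers n = 2 electrons.
The balanced reaction is 2 V³⁺(aq) + Mn(s) → 2 V²⁺(aq) + Mn²⁺(aq), so Q = ([V²⁺(aq)]^2·[Mn²⁺(aq)]) / [V³⁺(aq)]^2 = 78.1 and log Q = 1.893.
E = E° − (0.0592/n)·log Q = +0.921 − (0.0592/2)(1.893) = +0.86 V.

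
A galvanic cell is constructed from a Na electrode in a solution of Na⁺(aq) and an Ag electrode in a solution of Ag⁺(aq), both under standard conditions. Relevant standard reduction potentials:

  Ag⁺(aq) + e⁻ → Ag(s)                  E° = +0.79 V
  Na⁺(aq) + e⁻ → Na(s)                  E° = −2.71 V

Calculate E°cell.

+3.50 V

The Ag⁺/Ag couple has the higher E°, so Ag ion is reduced (cathode) and Na is oxidized (anode).
E°cell = E°(cathode) − E°(anode) = +0.79 − (−2.71) = +3.50 V.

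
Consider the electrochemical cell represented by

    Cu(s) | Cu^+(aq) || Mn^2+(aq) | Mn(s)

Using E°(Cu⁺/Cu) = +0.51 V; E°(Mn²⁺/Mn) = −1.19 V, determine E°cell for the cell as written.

−1.70 V

By convention the left-hand electrode in cell notation is the anode (oxidation) and the right-hand electrode is the cathode (reduction).
E°cell = E°(right) − E°(left) = −1.19 − (+0.51) = −1.70 V.
The negative sign shows that, as written, the cell would require an external voltage to drive the reaction.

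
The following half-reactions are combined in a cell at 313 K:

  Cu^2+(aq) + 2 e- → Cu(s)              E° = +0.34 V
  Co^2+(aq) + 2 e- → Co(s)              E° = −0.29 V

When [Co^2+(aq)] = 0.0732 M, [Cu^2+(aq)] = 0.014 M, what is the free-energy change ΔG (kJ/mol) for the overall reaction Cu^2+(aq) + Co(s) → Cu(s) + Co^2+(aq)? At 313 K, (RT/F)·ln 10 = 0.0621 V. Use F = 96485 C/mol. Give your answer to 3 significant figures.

E°cell = +0.34 − (−0.29) = +0.63 V; the balanced reaction transfers n = 2 electrons.
Q = [Co^2+(aq)] / [Cu^2+(aq)] = 5.23, so log Q = 0.718 and E = +0.63 − (0.0621/2)(0.718) = +0.6077 V.
Finally ΔG = −nFE = −(2)(96485 C/mol)(+0.6077 V) = −117 kJ/mol.

−117 kJ/mol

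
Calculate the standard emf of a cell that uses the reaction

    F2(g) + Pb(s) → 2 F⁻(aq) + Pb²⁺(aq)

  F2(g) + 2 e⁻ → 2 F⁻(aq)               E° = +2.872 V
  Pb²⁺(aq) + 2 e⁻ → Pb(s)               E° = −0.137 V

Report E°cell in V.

+3.009 V

In the reaction as written, F2(g) is reduced (cathode) and Pb²⁺(aq) is produced by oxidation at the anode.
E°cell = E°(cathode) − E°(anode) = +2.872 − (−0.137) = +3.009 V.
The positive value indicates the reaction is spontaneous as written.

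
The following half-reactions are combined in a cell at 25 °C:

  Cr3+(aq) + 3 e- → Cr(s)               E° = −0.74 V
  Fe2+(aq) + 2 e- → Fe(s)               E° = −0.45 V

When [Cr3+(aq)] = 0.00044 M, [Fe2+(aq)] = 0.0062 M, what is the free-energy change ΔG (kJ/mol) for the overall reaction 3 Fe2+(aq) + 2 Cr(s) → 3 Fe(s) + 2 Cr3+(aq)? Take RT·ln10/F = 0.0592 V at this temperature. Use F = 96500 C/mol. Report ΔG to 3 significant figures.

The standard cell potential is −0.45 − (−0.74) = +0.29 V, with n = 6 electrons in the balanced equation.
Q = [Cr3+(aq)]^2 / [Fe2+(aq)]^3 = 0.812, so log Q = −0.090 and E = +0.29 − (0.0592/6)(−0.090) = +0.2909 V.
Then ΔG = −nFE = −6 × 96500 × +0.2909 J/mol = −168 kJ/mol.

−168 kJ/mol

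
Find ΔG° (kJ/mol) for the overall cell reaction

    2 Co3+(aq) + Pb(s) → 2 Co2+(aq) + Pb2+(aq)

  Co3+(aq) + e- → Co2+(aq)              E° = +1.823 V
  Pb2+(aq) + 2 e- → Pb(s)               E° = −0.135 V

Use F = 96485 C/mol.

−378 kJ/mol

In the reaction as written Co3+(aq) is reduced, so the Co³⁺/Co²⁺ couple is the cathode and Pb²⁺/Pb is the anode.
E°cell = +1.823 − (−0.135) = +1.958 V; balancing electrons gives n = 2.
ΔG° = −nFE°cell = −(2)(96485)(+1.958) J/mol = −378 kJ/mol.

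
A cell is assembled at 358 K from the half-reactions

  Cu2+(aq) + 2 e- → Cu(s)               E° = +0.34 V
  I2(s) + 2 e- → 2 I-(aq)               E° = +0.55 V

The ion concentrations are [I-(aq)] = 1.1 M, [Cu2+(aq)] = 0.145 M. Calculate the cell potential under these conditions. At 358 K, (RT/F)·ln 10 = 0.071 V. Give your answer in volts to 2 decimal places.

The I₂/I⁻ couple has the more positive E°, so it is the cathode; Cu²⁺/Cu is the anode.
The standard potential is +0.55 − (+0.34) = +0.21 V and the balanced reaction transfers n = 2 electrons.
The balanced reaction is I2(s) + Cu(s) → 2 I-(aq) + Cu2+(aq), so Q = [I-(aq)]^2·[Cu2+(aq)] = 0.175 and log Q = −0.756.
By the Nernst equation, E = +0.21 − (0.071/2)·(−0.756) = +0.24 V.

+0.24 V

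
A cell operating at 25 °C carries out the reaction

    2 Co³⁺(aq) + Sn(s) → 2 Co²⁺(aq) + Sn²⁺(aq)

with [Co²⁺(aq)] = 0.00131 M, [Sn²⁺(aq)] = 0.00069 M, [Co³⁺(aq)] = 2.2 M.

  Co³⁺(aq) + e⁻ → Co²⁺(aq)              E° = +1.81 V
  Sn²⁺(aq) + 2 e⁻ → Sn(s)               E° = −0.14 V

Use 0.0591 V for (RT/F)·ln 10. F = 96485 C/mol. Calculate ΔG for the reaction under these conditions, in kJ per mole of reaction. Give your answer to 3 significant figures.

−431 kJ/mol

With Co³⁺/Co²⁺ reduced at the cathode, E°cell = +1.81 − (−0.14) = +1.95 V and n = 2.
Here Q = ([Co²⁺(aq)]^2·[Sn²⁺(aq)]) / [Co³⁺(aq)]^2 = 2.45×10^−10 (log Q = −9.611), giving E = +1.95 − (0.0591/2)·(−9.611) = +2.2340 V.
Then ΔG = −nFE = −2 × 96485 × +2.2340 J/mol = −431 kJ/mol.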